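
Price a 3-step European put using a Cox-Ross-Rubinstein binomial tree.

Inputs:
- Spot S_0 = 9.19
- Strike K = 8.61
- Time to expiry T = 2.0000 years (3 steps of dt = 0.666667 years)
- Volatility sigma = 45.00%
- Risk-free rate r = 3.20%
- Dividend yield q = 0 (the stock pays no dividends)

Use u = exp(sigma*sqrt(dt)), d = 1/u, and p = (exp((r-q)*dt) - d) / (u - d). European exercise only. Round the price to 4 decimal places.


dt = T/N = 0.666667
u = exp(sigma*sqrt(dt)) = 1.444009; d = 1/u = 0.692516
p = (exp((r-q)*dt) - d) / (u - d) = 0.437857
Discount per step: exp(-r*dt) = 0.978893
Stock lattice S(k, i) with i counting down-moves:
  k=0: S(0,0) = 9.1900
  k=1: S(1,0) = 13.2704; S(1,1) = 6.3642
  k=2: S(2,0) = 19.1626; S(2,1) = 9.1900; S(2,2) = 4.4073
  k=3: S(3,0) = 27.6710; S(3,1) = 13.2704; S(3,2) = 6.3642; S(3,3) = 3.0521
Terminal payoffs V(N, i) = max(K - S_T, 0):
  V(3,0) = 0.000000; V(3,1) = 0.000000; V(3,2) = 2.245775; V(3,3) = 5.557852
Backward induction: V(k, i) = exp(-r*dt) * [p * V(k+1, i) + (1-p) * V(k+1, i+1)].
  V(2,0) = exp(-r*dt) * [p*0.000000 + (1-p)*0.000000] = 0.000000
  V(2,1) = exp(-r*dt) * [p*0.000000 + (1-p)*2.245775] = 1.235800
  V(2,2) = exp(-r*dt) * [p*2.245775 + (1-p)*5.557852] = 4.020936
  V(1,0) = exp(-r*dt) * [p*0.000000 + (1-p)*1.235800] = 0.680034
  V(1,1) = exp(-r*dt) * [p*1.235800 + (1-p)*4.020936] = 2.742314
  V(0,0) = exp(-r*dt) * [p*0.680034 + (1-p)*2.742314] = 1.800508

Answer: Price = V(0,0) = 1.8005


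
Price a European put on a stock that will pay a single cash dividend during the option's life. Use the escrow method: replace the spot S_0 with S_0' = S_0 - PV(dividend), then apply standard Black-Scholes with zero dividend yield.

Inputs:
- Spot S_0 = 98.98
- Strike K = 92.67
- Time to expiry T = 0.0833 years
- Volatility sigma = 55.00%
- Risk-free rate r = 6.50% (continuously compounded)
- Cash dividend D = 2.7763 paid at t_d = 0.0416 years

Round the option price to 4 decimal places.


PV(D) = D * exp(-r * t_d) = 2.7763 * 0.99729965 = 2.76880303
S_0' = S_0 - PV(D) = 98.9800 - 2.76880303 = 96.21119697
d1 = (ln(S_0'/K) + (r + sigma^2/2)*T) / (sigma*sqrt(T)) = 0.34972108
d2 = d1 - sigma*sqrt(T) = 0.19098152
exp(-rT) = 0.99460013
N(-d1) = 0.36327402; N(-d2) = 0.42427004
P = K * exp(-rT) * N(-d2) - S_0' * N(-d1) = 92.6700 * 0.99460013 * 0.42427004 - 96.21119697 * 0.36327402 = 4.1538

Answer: Price = 4.1538


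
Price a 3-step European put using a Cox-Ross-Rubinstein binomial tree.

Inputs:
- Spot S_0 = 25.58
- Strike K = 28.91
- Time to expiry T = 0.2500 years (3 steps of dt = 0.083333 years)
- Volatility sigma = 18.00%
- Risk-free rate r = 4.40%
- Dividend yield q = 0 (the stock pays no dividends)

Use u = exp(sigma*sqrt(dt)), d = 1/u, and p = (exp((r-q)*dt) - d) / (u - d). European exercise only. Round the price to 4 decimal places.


Answer: Price = V(0,0) = 3.1526

Derivation:
dt = T/N = 0.083333
u = exp(sigma*sqrt(dt)) = 1.053335; d = 1/u = 0.949365
p = (exp((r-q)*dt) - d) / (u - d) = 0.522344
Discount per step: exp(-r*dt) = 0.996340
Stock lattice S(k, i) with i counting down-moves:
  k=0: S(0,0) = 25.5800
  k=1: S(1,0) = 26.9443; S(1,1) = 24.2848
  k=2: S(2,0) = 28.3814; S(2,1) = 25.5800; S(2,2) = 23.0551
  k=3: S(3,0) = 29.8951; S(3,1) = 26.9443; S(3,2) = 24.2848; S(3,3) = 21.8877
Terminal payoffs V(N, i) = max(K - S_T, 0):
  V(3,0) = 0.000000; V(3,1) = 1.965685; V(3,2) = 4.625233; V(3,3) = 7.022270
Backward induction: V(k, i) = exp(-r*dt) * [p * V(k+1, i) + (1-p) * V(k+1, i+1)].
  V(2,0) = exp(-r*dt) * [p*0.000000 + (1-p)*1.965685] = 0.935485
  V(2,1) = exp(-r*dt) * [p*1.965685 + (1-p)*4.625233] = 3.224191
  V(2,2) = exp(-r*dt) * [p*4.625233 + (1-p)*7.022270] = 5.749074
  V(1,0) = exp(-r*dt) * [p*0.935485 + (1-p)*3.224191] = 2.021274
  V(1,1) = exp(-r*dt) * [p*3.224191 + (1-p)*5.749074] = 4.414002
  V(0,0) = exp(-r*dt) * [p*2.021274 + (1-p)*4.414002] = 3.152595


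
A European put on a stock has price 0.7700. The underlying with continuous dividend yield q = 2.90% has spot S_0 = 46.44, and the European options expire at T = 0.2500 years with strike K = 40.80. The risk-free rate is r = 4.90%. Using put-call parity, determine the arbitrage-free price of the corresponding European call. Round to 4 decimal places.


Answer: Call price = 6.5713

Derivation:
Put-call parity: C - P = S_0 * exp(-qT) - K * exp(-rT).
S_0 * exp(-qT) = 46.4400 * 0.99277622 = 46.10452756
K * exp(-rT) = 40.8000 * 0.98782473 = 40.30324881
C = P + S*exp(-qT) - K*exp(-rT)
C = 0.7700 + 46.10452756 - 40.30324881 = 6.5713


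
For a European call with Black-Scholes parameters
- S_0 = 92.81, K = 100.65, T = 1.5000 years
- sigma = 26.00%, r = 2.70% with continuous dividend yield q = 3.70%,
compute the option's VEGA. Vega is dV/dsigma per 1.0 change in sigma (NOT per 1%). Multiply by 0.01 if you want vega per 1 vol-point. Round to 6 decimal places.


Answer: Vega = 42.465299

Derivation:
d1 = -0.1425564073; d2 = -0.4609900739
phi(d1) = 0.3949090879; exp(-qT) = 0.9460120237; exp(-rT) = 0.9603091645
Vega = S * exp(-qT) * phi(d1) * sqrt(T) = 92.8100 * 0.9460120237 * 0.3949090879 * 1.2247448714 = 42.465299


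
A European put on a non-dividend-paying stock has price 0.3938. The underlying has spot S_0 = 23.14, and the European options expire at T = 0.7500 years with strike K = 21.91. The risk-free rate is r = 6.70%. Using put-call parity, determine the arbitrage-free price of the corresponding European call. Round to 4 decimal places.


Put-call parity: C - P = S_0 * exp(-qT) - K * exp(-rT).
S_0 * exp(-qT) = 23.1400 * 1.00000000 = 23.14000000
K * exp(-rT) = 21.9100 * 0.95099165 = 20.83622698
C = P + S*exp(-qT) - K*exp(-rT)
C = 0.3938 + 23.14000000 - 20.83622698 = 2.6976

Answer: Call price = 2.6976


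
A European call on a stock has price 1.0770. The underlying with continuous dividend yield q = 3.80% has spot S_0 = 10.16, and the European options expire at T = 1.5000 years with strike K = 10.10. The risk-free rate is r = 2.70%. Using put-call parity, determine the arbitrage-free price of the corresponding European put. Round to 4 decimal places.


Answer: Put price = 1.1790

Derivation:
Put-call parity: C - P = S_0 * exp(-qT) - K * exp(-rT).
S_0 * exp(-qT) = 10.1600 * 0.94459407 = 9.59707574
K * exp(-rT) = 10.1000 * 0.96030916 = 9.69912256
P = C - S*exp(-qT) + K*exp(-rT)
P = 1.0770 - 9.59707574 + 9.69912256 = 1.1790


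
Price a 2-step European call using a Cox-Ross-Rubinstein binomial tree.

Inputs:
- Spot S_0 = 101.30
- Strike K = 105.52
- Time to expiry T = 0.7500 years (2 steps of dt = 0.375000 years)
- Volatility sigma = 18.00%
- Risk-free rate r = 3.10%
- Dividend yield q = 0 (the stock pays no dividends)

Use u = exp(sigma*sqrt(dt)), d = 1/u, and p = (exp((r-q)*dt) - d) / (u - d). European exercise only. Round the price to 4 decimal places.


dt = T/N = 0.375000
u = exp(sigma*sqrt(dt)) = 1.116532; d = 1/u = 0.895631
p = (exp((r-q)*dt) - d) / (u - d) = 0.525404
Discount per step: exp(-r*dt) = 0.988442
Stock lattice S(k, i) with i counting down-moves:
  k=0: S(0,0) = 101.3000
  k=1: S(1,0) = 113.1046; S(1,1) = 90.7274
  k=2: S(2,0) = 126.2849; S(2,1) = 101.3000; S(2,2) = 81.2582
Terminal payoffs V(N, i) = max(S_T - K, 0):
  V(2,0) = 20.764903; V(2,1) = 0.000000; V(2,2) = 0.000000
Backward induction: V(k, i) = exp(-r*dt) * [p * V(k+1, i) + (1-p) * V(k+1, i+1)].
  V(1,0) = exp(-r*dt) * [p*20.764903 + (1-p)*0.000000] = 10.783861
  V(1,1) = exp(-r*dt) * [p*0.000000 + (1-p)*0.000000] = 0.000000
  V(0,0) = exp(-r*dt) * [p*10.783861 + (1-p)*0.000000] = 5.600395

Answer: Price = V(0,0) = 5.6004


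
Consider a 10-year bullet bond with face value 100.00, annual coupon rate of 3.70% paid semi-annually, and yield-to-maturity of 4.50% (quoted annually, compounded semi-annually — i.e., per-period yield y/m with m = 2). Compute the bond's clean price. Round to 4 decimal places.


Answer: Price = 93.6145

Derivation:
Coupon per period c = face * coupon_rate / m = 1.850000
Periods per year m = 2; per-period yield y/m = 0.022500
Number of cashflows N = 20
Cashflows (t years, CF_t, discount factor 1/(1+y/m)^(m*t), PV):
  t = 0.5000: CF_t = 1.850000, DF = 0.977995, PV = 1.809291
  t = 1.0000: CF_t = 1.850000, DF = 0.956474, PV = 1.769478
  t = 1.5000: CF_t = 1.850000, DF = 0.935427, PV = 1.730541
  t = 2.0000: CF_t = 1.850000, DF = 0.914843, PV = 1.692460
  t = 2.5000: CF_t = 1.850000, DF = 0.894712, PV = 1.655218
  t = 3.0000: CF_t = 1.850000, DF = 0.875024, PV = 1.618795
  t = 3.5000: CF_t = 1.850000, DF = 0.855769, PV = 1.583173
  t = 4.0000: CF_t = 1.850000, DF = 0.836938, PV = 1.548336
  t = 4.5000: CF_t = 1.850000, DF = 0.818522, PV = 1.514265
  t = 5.0000: CF_t = 1.850000, DF = 0.800510, PV = 1.480944
  t = 5.5000: CF_t = 1.850000, DF = 0.782895, PV = 1.448356
  t = 6.0000: CF_t = 1.850000, DF = 0.765667, PV = 1.416485
  t = 6.5000: CF_t = 1.850000, DF = 0.748819, PV = 1.385315
  t = 7.0000: CF_t = 1.850000, DF = 0.732341, PV = 1.354832
  t = 7.5000: CF_t = 1.850000, DF = 0.716226, PV = 1.325019
  t = 8.0000: CF_t = 1.850000, DF = 0.700466, PV = 1.295862
  t = 8.5000: CF_t = 1.850000, DF = 0.685052, PV = 1.267346
  t = 9.0000: CF_t = 1.850000, DF = 0.669978, PV = 1.239459
  t = 9.5000: CF_t = 1.850000, DF = 0.655235, PV = 1.212184
  t = 10.0000: CF_t = 101.850000, DF = 0.640816, PV = 65.267158
Price P = sum_t PV_t = 93.614515


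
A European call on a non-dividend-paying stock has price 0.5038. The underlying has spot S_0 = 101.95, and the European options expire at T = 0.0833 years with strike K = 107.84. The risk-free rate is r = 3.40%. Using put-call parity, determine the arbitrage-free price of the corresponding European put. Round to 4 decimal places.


Answer: Put price = 6.0888

Derivation:
Put-call parity: C - P = S_0 * exp(-qT) - K * exp(-rT).
S_0 * exp(-qT) = 101.9500 * 1.00000000 = 101.95000000
K * exp(-rT) = 107.8400 * 0.99717181 = 107.53500766
P = C - S*exp(-qT) + K*exp(-rT)
P = 0.5038 - 101.95000000 + 107.53500766 = 6.0888


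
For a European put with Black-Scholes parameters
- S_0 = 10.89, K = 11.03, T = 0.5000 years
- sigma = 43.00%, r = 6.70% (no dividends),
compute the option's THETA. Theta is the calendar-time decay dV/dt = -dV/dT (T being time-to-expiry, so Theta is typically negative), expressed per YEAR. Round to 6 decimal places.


Answer: Theta = -0.908113

Derivation:
d1 = 0.2201933926; d2 = -0.0838625233
phi(d1) = 0.3893871842; exp(-qT) = 1.0000000000; exp(-rT) = 0.9670549112
Theta = -S*exp(-qT)*phi(d1)*sigma/(2*sqrt(T)) + r*K*exp(-rT)*N(-d2) - q*S*exp(-qT)*N(-d1)
N(-d1) = 0.4128602711; N(-d2) = 0.5334171317; sqrt(T) = 0.7071067812
Term 1 = -10.8900 * 1.0000000000 * 0.3893871842 * 0.4300 / (2 * 0.7071067812) = -1.2893267438
Term 2 = 0.0670 * 11.0300 * 0.9670549112 * 0.5334171317 = 0.3812136209
Term 3 = 0 (no dividend yield, q = 0)
Theta = -1.2893267438 + (0.3812136209) + (0.0000000000) = -0.908113


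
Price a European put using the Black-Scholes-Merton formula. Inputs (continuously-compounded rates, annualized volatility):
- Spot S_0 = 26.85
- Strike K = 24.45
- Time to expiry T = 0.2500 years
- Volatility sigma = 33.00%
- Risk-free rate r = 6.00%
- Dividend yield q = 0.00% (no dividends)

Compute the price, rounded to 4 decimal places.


d1 = (ln(S/K) + (r - q + 0.5*sigma^2) * T) / (sigma * sqrt(T)) = 0.74089761
d2 = d1 - sigma * sqrt(T) = 0.57589761
exp(-rT) = 0.98511194; exp(-qT) = 1.00000000
P = K * exp(-rT) * N(-d2) - S_0 * exp(-qT) * N(-d1)
N(-d1) = 0.22937776; N(-d2) = 0.28234220
P = 24.4500 * 0.98511194 * 0.28234220 - 26.8500 * 1.00000000 * 0.22937776 = 0.6417

Answer: Price = 0.6417


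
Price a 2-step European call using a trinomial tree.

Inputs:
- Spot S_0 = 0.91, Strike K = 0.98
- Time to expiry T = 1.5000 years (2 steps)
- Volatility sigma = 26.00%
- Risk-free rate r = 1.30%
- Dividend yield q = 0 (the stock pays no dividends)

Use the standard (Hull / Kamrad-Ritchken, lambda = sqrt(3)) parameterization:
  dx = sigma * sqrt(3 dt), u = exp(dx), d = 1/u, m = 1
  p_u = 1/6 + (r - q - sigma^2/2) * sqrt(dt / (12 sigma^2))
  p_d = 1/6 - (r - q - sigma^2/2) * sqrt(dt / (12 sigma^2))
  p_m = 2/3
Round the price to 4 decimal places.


Answer: Price = V(0,0) = 0.0910

Derivation:
dt = T/N = 0.750000; dx = sigma*sqrt(3*dt) = 0.390000
u = exp(dx) = 1.476981; d = 1/u = 0.677057
p_u = 0.146667, p_m = 0.666667, p_d = 0.186667
Discount per step: exp(-r*dt) = 0.990297
Stock lattice S(k, j) with j the centered position index:
  k=0: S(0,+0) = 0.9100
  k=1: S(1,-1) = 0.6161; S(1,+0) = 0.9100; S(1,+1) = 1.3441
  k=2: S(2,-2) = 0.4171; S(2,-1) = 0.6161; S(2,+0) = 0.9100; S(2,+1) = 1.3441; S(2,+2) = 1.9851
Terminal payoffs V(N, j) = max(S_T - K, 0):
  V(2,-2) = 0.000000; V(2,-1) = 0.000000; V(2,+0) = 0.000000; V(2,+1) = 0.364053; V(2,+2) = 1.005140
Backward induction: V(k, j) = exp(-r*dt) * [p_u * V(k+1, j+1) + p_m * V(k+1, j) + p_d * V(k+1, j-1)]
  V(1,-1) = exp(-r*dt) * [p_u*0.000000 + p_m*0.000000 + p_d*0.000000] = 0.000000
  V(1,+0) = exp(-r*dt) * [p_u*0.364053 + p_m*0.000000 + p_d*0.000000] = 0.052876
  V(1,+1) = exp(-r*dt) * [p_u*1.005140 + p_m*0.364053 + p_d*0.000000] = 0.386337
  V(0,+0) = exp(-r*dt) * [p_u*0.386337 + p_m*0.052876 + p_d*0.000000] = 0.091022


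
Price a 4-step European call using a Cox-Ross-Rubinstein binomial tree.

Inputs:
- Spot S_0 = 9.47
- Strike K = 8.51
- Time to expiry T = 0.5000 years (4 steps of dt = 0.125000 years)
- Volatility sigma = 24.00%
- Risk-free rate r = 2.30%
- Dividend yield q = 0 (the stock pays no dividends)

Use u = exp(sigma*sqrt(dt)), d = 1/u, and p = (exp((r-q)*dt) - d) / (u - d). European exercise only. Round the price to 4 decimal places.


dt = T/N = 0.125000
u = exp(sigma*sqrt(dt)) = 1.088557; d = 1/u = 0.918647
p = (exp((r-q)*dt) - d) / (u - d) = 0.495745
Discount per step: exp(-r*dt) = 0.997129
Stock lattice S(k, i) with i counting down-moves:
  k=0: S(0,0) = 9.4700
  k=1: S(1,0) = 10.3086; S(1,1) = 8.6996
  k=2: S(2,0) = 11.2215; S(2,1) = 9.4700; S(2,2) = 7.9919
  k=3: S(3,0) = 12.2153; S(3,1) = 10.3086; S(3,2) = 8.6996; S(3,3) = 7.3417
  k=4: S(4,0) = 13.2970; S(4,1) = 11.2215; S(4,2) = 9.4700; S(4,3) = 7.9919; S(4,4) = 6.7444
Terminal payoffs V(N, i) = max(S_T - K, 0):
  V(4,0) = 4.787023; V(4,1) = 2.711533; V(4,2) = 0.960000; V(4,3) = 0.000000; V(4,4) = 0.000000
Backward induction: V(k, i) = exp(-r*dt) * [p * V(k+1, i) + (1-p) * V(k+1, i+1)].
  V(3,0) = exp(-r*dt) * [p*4.787023 + (1-p)*2.711533] = 3.729708
  V(3,1) = exp(-r*dt) * [p*2.711533 + (1-p)*0.960000] = 1.823064
  V(3,2) = exp(-r*dt) * [p*0.960000 + (1-p)*0.000000] = 0.474549
  V(3,3) = exp(-r*dt) * [p*0.000000 + (1-p)*0.000000] = 0.000000
  V(2,0) = exp(-r*dt) * [p*3.729708 + (1-p)*1.823064] = 2.760325
  V(2,1) = exp(-r*dt) * [p*1.823064 + (1-p)*0.474549] = 1.139786
  V(2,2) = exp(-r*dt) * [p*0.474549 + (1-p)*0.000000] = 0.234580
  V(1,0) = exp(-r*dt) * [p*2.760325 + (1-p)*1.139786] = 1.937581
  V(1,1) = exp(-r*dt) * [p*1.139786 + (1-p)*0.234580] = 0.681369
  V(0,0) = exp(-r*dt) * [p*1.937581 + (1-p)*0.681369] = 1.300386

Answer: Price = V(0,0) = 1.3004


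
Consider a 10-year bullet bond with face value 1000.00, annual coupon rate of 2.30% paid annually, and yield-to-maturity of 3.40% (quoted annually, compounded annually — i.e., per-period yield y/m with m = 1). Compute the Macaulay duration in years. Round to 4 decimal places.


Answer: Macaulay duration = 8.9890 years

Derivation:
Coupon per period c = face * coupon_rate / m = 23.000000
Periods per year m = 1; per-period yield y/m = 0.034000
Number of cashflows N = 10
Cashflows (t years, CF_t, discount factor 1/(1+y/m)^(m*t), PV):
  t = 1.0000: CF_t = 23.000000, DF = 0.967118, PV = 22.243714
  t = 2.0000: CF_t = 23.000000, DF = 0.935317, PV = 21.512296
  t = 3.0000: CF_t = 23.000000, DF = 0.904562, PV = 20.804928
  t = 4.0000: CF_t = 23.000000, DF = 0.874818, PV = 20.120820
  t = 5.0000: CF_t = 23.000000, DF = 0.846052, PV = 19.459207
  t = 6.0000: CF_t = 23.000000, DF = 0.818233, PV = 18.819349
  t = 7.0000: CF_t = 23.000000, DF = 0.791327, PV = 18.200531
  t = 8.0000: CF_t = 23.000000, DF = 0.765307, PV = 17.602061
  t = 9.0000: CF_t = 23.000000, DF = 0.740142, PV = 17.023270
  t = 10.0000: CF_t = 1023.000000, DF = 0.715805, PV = 732.268321
Price P = sum_t PV_t = 908.054497
Macaulay numerator sum_t t * PV_t:
  t * PV_t at t = 1.0000: 22.243714
  t * PV_t at t = 2.0000: 43.024591
  t * PV_t at t = 3.0000: 62.414784
  t * PV_t at t = 4.0000: 80.483281
  t * PV_t at t = 5.0000: 97.296036
  t * PV_t at t = 6.0000: 112.916096
  t * PV_t at t = 7.0000: 127.403719
  t * PV_t at t = 8.0000: 140.816489
  t * PV_t at t = 9.0000: 153.209430
  t * PV_t at t = 10.0000: 7322.683207
Macaulay duration D = (sum_t t * PV_t) / P = 8162.491347 / 908.054497 = 8.988988


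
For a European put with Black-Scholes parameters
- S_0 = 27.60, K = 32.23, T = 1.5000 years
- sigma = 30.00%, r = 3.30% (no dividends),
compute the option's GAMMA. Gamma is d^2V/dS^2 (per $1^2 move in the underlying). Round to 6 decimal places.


Answer: Gamma = 0.039129

Derivation:
d1 = -0.1036458667; d2 = -0.4710693281
phi(d1) = 0.3968052130; exp(-qT) = 1.0000000000; exp(-rT) = 0.9517051581
Gamma = exp(-qT) * phi(d1) / (S * sigma * sqrt(T)) = 1.0000000000 * 0.3968052130 / (27.6000 * 0.3000 * 1.2247448714) = 0.039129


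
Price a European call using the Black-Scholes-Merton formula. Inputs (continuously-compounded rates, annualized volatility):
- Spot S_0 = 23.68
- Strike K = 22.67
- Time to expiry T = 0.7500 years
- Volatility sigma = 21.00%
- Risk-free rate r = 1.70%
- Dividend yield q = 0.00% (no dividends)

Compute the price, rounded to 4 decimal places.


d1 = (ln(S/K) + (r - q + 0.5*sigma^2) * T) / (sigma * sqrt(T)) = 0.40071323
d2 = d1 - sigma * sqrt(T) = 0.21884789
exp(-rT) = 0.98733094; exp(-qT) = 1.00000000
C = S_0 * exp(-qT) * N(d1) - K * exp(-rT) * N(d2)
N(d1) = 0.65568436; N(d2) = 0.58661573
C = 23.6800 * 1.00000000 * 0.65568436 - 22.6700 * 0.98733094 * 0.58661573 = 2.3965

Answer: Price = 2.3965


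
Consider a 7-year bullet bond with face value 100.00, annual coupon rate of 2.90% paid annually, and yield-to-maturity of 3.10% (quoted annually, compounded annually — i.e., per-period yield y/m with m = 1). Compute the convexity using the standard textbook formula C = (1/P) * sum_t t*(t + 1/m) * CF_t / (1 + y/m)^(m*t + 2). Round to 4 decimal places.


Answer: Convexity = 47.0088

Derivation:
Coupon per period c = face * coupon_rate / m = 2.900000
Periods per year m = 1; per-period yield y/m = 0.031000
Number of cashflows N = 7
Cashflows (t years, CF_t, discount factor 1/(1+y/m)^(m*t), PV):
  t = 1.0000: CF_t = 2.900000, DF = 0.969932, PV = 2.812803
  t = 2.0000: CF_t = 2.900000, DF = 0.940768, PV = 2.728228
  t = 3.0000: CF_t = 2.900000, DF = 0.912481, PV = 2.646196
  t = 4.0000: CF_t = 2.900000, DF = 0.885045, PV = 2.566630
  t = 5.0000: CF_t = 2.900000, DF = 0.858434, PV = 2.489457
  t = 6.0000: CF_t = 2.900000, DF = 0.832622, PV = 2.414605
  t = 7.0000: CF_t = 102.900000, DF = 0.807587, PV = 83.100707
Price P = sum_t PV_t = 98.758626
Convexity numerator sum_t t*(t + 1/m) * CF_t / (1+y/m)^(m*t + 2):
  t = 1.0000: term = 5.292392
  t = 2.0000: term = 15.399783
  t = 3.0000: term = 29.873487
  t = 4.0000: term = 48.292090
  t = 5.0000: term = 70.260073
  t = 6.0000: term = 95.406500
  t = 7.0000: term = 4377.996542
Convexity = (1/P) * sum = 4642.520867 / 98.758626 = 47.008763


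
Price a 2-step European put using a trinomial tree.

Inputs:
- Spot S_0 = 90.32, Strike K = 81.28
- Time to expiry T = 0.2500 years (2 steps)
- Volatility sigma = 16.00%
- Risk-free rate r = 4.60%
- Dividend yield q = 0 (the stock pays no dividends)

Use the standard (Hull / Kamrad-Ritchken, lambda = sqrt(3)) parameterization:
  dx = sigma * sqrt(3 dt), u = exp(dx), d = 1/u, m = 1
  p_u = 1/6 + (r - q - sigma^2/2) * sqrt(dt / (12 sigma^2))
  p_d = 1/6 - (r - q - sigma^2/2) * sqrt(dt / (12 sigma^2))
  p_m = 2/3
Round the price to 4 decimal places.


Answer: Price = V(0,0) = 0.1472

Derivation:
dt = T/N = 0.125000; dx = sigma*sqrt(3*dt) = 0.097980
u = exp(dx) = 1.102940; d = 1/u = 0.906667
p_u = 0.187845, p_m = 0.666667, p_d = 0.145489
Discount per step: exp(-r*dt) = 0.994266
Stock lattice S(k, j) with j the centered position index:
  k=0: S(0,+0) = 90.3200
  k=1: S(1,-1) = 81.8902; S(1,+0) = 90.3200; S(1,+1) = 99.6176
  k=2: S(2,-2) = 74.2472; S(2,-1) = 81.8902; S(2,+0) = 90.3200; S(2,+1) = 99.6176; S(2,+2) = 109.8722
Terminal payoffs V(N, j) = max(K - S_T, 0):
  V(2,-2) = 7.032824; V(2,-1) = 0.000000; V(2,+0) = 0.000000; V(2,+1) = 0.000000; V(2,+2) = 0.000000
Backward induction: V(k, j) = exp(-r*dt) * [p_u * V(k+1, j+1) + p_m * V(k+1, j) + p_d * V(k+1, j-1)]
  V(1,-1) = exp(-r*dt) * [p_u*0.000000 + p_m*0.000000 + p_d*7.032824] = 1.017331
  V(1,+0) = exp(-r*dt) * [p_u*0.000000 + p_m*0.000000 + p_d*0.000000] = 0.000000
  V(1,+1) = exp(-r*dt) * [p_u*0.000000 + p_m*0.000000 + p_d*0.000000] = 0.000000
  V(0,+0) = exp(-r*dt) * [p_u*0.000000 + p_m*0.000000 + p_d*1.017331] = 0.147162


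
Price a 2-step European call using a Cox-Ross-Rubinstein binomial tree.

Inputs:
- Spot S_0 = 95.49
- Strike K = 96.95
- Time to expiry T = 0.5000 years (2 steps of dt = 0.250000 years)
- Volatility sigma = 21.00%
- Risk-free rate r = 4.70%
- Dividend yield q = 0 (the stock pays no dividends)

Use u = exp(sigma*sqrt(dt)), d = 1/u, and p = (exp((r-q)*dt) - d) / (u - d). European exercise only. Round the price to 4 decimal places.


Answer: Price = V(0,0) = 5.7208

Derivation:
dt = T/N = 0.250000
u = exp(sigma*sqrt(dt)) = 1.110711; d = 1/u = 0.900325
p = (exp((r-q)*dt) - d) / (u - d) = 0.529953
Discount per step: exp(-r*dt) = 0.988319
Stock lattice S(k, i) with i counting down-moves:
  k=0: S(0,0) = 95.4900
  k=1: S(1,0) = 106.0618; S(1,1) = 85.9720
  k=2: S(2,0) = 117.8039; S(2,1) = 95.4900; S(2,2) = 77.4027
Terminal payoffs V(N, i) = max(S_T - K, 0):
  V(2,0) = 20.853918; V(2,1) = 0.000000; V(2,2) = 0.000000
Backward induction: V(k, i) = exp(-r*dt) * [p * V(k+1, i) + (1-p) * V(k+1, i+1)].
  V(1,0) = exp(-r*dt) * [p*20.853918 + (1-p)*0.000000] = 10.922504
  V(1,1) = exp(-r*dt) * [p*0.000000 + (1-p)*0.000000] = 0.000000
  V(0,0) = exp(-r*dt) * [p*10.922504 + (1-p)*0.000000] = 5.720800


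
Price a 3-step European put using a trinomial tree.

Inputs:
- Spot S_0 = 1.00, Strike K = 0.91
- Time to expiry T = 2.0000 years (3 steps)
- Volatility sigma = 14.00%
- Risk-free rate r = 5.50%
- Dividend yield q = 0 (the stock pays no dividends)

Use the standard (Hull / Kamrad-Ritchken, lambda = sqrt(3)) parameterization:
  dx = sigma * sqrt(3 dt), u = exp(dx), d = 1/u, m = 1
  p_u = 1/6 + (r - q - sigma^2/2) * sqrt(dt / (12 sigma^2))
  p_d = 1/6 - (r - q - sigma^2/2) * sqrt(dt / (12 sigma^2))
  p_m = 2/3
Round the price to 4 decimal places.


Answer: Price = V(0,0) = 0.0139

Derivation:
dt = T/N = 0.666667; dx = sigma*sqrt(3*dt) = 0.197990
u = exp(dx) = 1.218950; d = 1/u = 0.820378
p_u = 0.242765, p_m = 0.666667, p_d = 0.090569
Discount per step: exp(-r*dt) = 0.963997
Stock lattice S(k, j) with j the centered position index:
  k=0: S(0,+0) = 1.0000
  k=1: S(1,-1) = 0.8204; S(1,+0) = 1.0000; S(1,+1) = 1.2190
  k=2: S(2,-2) = 0.6730; S(2,-1) = 0.8204; S(2,+0) = 1.0000; S(2,+1) = 1.2190; S(2,+2) = 1.4858
  k=3: S(3,-3) = 0.5521; S(3,-2) = 0.6730; S(3,-1) = 0.8204; S(3,+0) = 1.0000; S(3,+1) = 1.2190; S(3,+2) = 1.4858; S(3,+3) = 1.8112
Terminal payoffs V(N, j) = max(K - S_T, 0):
  V(3,-3) = 0.357869; V(3,-2) = 0.236980; V(3,-1) = 0.089622; V(3,+0) = 0.000000; V(3,+1) = 0.000000; V(3,+2) = 0.000000; V(3,+3) = 0.000000
Backward induction: V(k, j) = exp(-r*dt) * [p_u * V(k+1, j+1) + p_m * V(k+1, j) + p_d * V(k+1, j-1)]
  V(2,-2) = exp(-r*dt) * [p_u*0.089622 + p_m*0.236980 + p_d*0.357869] = 0.204517
  V(2,-1) = exp(-r*dt) * [p_u*0.000000 + p_m*0.089622 + p_d*0.236980] = 0.078287
  V(2,+0) = exp(-r*dt) * [p_u*0.000000 + p_m*0.000000 + p_d*0.089622] = 0.007825
  V(2,+1) = exp(-r*dt) * [p_u*0.000000 + p_m*0.000000 + p_d*0.000000] = 0.000000
  V(2,+2) = exp(-r*dt) * [p_u*0.000000 + p_m*0.000000 + p_d*0.000000] = 0.000000
  V(1,-1) = exp(-r*dt) * [p_u*0.007825 + p_m*0.078287 + p_d*0.204517] = 0.069999
  V(1,+0) = exp(-r*dt) * [p_u*0.000000 + p_m*0.007825 + p_d*0.078287] = 0.011864
  V(1,+1) = exp(-r*dt) * [p_u*0.000000 + p_m*0.000000 + p_d*0.007825] = 0.000683
  V(0,+0) = exp(-r*dt) * [p_u*0.000683 + p_m*0.011864 + p_d*0.069999] = 0.013896


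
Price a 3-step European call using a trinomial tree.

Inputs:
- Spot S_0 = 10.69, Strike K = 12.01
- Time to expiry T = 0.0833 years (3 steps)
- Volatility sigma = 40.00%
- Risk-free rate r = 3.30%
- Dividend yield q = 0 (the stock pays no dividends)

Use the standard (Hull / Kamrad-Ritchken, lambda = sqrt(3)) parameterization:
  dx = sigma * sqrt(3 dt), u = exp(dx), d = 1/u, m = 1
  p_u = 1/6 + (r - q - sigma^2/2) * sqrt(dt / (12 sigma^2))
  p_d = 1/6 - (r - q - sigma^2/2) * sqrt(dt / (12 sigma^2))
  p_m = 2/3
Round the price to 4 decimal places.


Answer: Price = V(0,0) = 0.0882

Derivation:
dt = T/N = 0.027767; dx = sigma*sqrt(3*dt) = 0.115447
u = exp(dx) = 1.122375; d = 1/u = 0.890968
p_u = 0.161015, p_m = 0.666667, p_d = 0.172319
Discount per step: exp(-r*dt) = 0.999084
Stock lattice S(k, j) with j the centered position index:
  k=0: S(0,+0) = 10.6900
  k=1: S(1,-1) = 9.5244; S(1,+0) = 10.6900; S(1,+1) = 11.9982
  k=2: S(2,-2) = 8.4860; S(2,-1) = 9.5244; S(2,+0) = 10.6900; S(2,+1) = 11.9982; S(2,+2) = 13.4665
  k=3: S(3,-3) = 7.5607; S(3,-2) = 8.4860; S(3,-1) = 9.5244; S(3,+0) = 10.6900; S(3,+1) = 11.9982; S(3,+2) = 13.4665; S(3,+3) = 15.1144
Terminal payoffs V(N, j) = max(S_T - K, 0):
  V(3,-3) = 0.000000; V(3,-2) = 0.000000; V(3,-1) = 0.000000; V(3,+0) = 0.000000; V(3,+1) = 0.000000; V(3,+2) = 1.456467; V(3,+3) = 3.104425
Backward induction: V(k, j) = exp(-r*dt) * [p_u * V(k+1, j+1) + p_m * V(k+1, j) + p_d * V(k+1, j-1)]
  V(2,-2) = exp(-r*dt) * [p_u*0.000000 + p_m*0.000000 + p_d*0.000000] = 0.000000
  V(2,-1) = exp(-r*dt) * [p_u*0.000000 + p_m*0.000000 + p_d*0.000000] = 0.000000
  V(2,+0) = exp(-r*dt) * [p_u*0.000000 + p_m*0.000000 + p_d*0.000000] = 0.000000
  V(2,+1) = exp(-r*dt) * [p_u*1.456467 + p_m*0.000000 + p_d*0.000000] = 0.234298
  V(2,+2) = exp(-r*dt) * [p_u*3.104425 + p_m*1.456467 + p_d*0.000000] = 1.469488
  V(1,-1) = exp(-r*dt) * [p_u*0.000000 + p_m*0.000000 + p_d*0.000000] = 0.000000
  V(1,+0) = exp(-r*dt) * [p_u*0.234298 + p_m*0.000000 + p_d*0.000000] = 0.037691
  V(1,+1) = exp(-r*dt) * [p_u*1.469488 + p_m*0.234298 + p_d*0.000000] = 0.392448
  V(0,+0) = exp(-r*dt) * [p_u*0.392448 + p_m*0.037691 + p_d*0.000000] = 0.088236


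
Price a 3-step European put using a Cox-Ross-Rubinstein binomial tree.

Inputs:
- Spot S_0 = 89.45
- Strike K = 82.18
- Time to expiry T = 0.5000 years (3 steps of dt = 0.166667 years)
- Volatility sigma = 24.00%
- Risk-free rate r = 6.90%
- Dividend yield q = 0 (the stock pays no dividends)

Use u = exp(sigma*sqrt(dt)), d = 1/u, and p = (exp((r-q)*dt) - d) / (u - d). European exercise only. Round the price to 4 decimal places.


Answer: Price = V(0,0) = 1.8741

Derivation:
dt = T/N = 0.166667
u = exp(sigma*sqrt(dt)) = 1.102940; d = 1/u = 0.906667
p = (exp((r-q)*dt) - d) / (u - d) = 0.534455
Discount per step: exp(-r*dt) = 0.988566
Stock lattice S(k, i) with i counting down-moves:
  k=0: S(0,0) = 89.4500
  k=1: S(1,0) = 98.6580; S(1,1) = 81.1014
  k=2: S(2,0) = 108.8139; S(2,1) = 89.4500; S(2,2) = 73.5320
  k=3: S(3,0) = 120.0152; S(3,1) = 98.6580; S(3,2) = 81.1014; S(3,3) = 66.6691
Terminal payoffs V(N, i) = max(K - S_T, 0):
  V(3,0) = 0.000000; V(3,1) = 0.000000; V(3,2) = 1.078600; V(3,3) = 15.510936
Backward induction: V(k, i) = exp(-r*dt) * [p * V(k+1, i) + (1-p) * V(k+1, i+1)].
  V(2,0) = exp(-r*dt) * [p*0.000000 + (1-p)*0.000000] = 0.000000
  V(2,1) = exp(-r*dt) * [p*0.000000 + (1-p)*1.078600] = 0.496396
  V(2,2) = exp(-r*dt) * [p*1.078600 + (1-p)*15.510936] = 7.708347
  V(1,0) = exp(-r*dt) * [p*0.000000 + (1-p)*0.496396] = 0.228452
  V(1,1) = exp(-r*dt) * [p*0.496396 + (1-p)*7.708347] = 3.809820
  V(0,0) = exp(-r*dt) * [p*0.228452 + (1-p)*3.809820] = 1.874065


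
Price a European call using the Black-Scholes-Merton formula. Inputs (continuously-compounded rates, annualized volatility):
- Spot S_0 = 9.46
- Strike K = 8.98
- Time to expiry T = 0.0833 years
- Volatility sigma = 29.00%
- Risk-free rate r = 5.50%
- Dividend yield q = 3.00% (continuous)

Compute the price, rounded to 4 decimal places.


d1 = (ln(S/K) + (r - q + 0.5*sigma^2) * T) / (sigma * sqrt(T)) = 0.68887006
d2 = d1 - sigma * sqrt(T) = 0.60517102
exp(-rT) = 0.99542898; exp(-qT) = 0.99750412
C = S_0 * exp(-qT) * N(d1) - K * exp(-rT) * N(d2)
N(d1) = 0.75454748; N(d2) = 0.72746731
C = 9.4600 * 0.99750412 * 0.75454748 - 8.9800 * 0.99542898 * 0.72746731 = 0.6174

Answer: Price = 0.6174


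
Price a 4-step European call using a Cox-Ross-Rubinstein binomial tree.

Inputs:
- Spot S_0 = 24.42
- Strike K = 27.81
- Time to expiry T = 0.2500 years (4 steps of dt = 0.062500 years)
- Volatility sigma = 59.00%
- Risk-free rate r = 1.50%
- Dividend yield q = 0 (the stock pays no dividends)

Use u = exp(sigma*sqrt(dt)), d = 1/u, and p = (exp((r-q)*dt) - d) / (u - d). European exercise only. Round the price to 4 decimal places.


dt = T/N = 0.062500
u = exp(sigma*sqrt(dt)) = 1.158933; d = 1/u = 0.862862
p = (exp((r-q)*dt) - d) / (u - d) = 0.466360
Discount per step: exp(-r*dt) = 0.999063
Stock lattice S(k, i) with i counting down-moves:
  k=0: S(0,0) = 24.4200
  k=1: S(1,0) = 28.3012; S(1,1) = 21.0711
  k=2: S(2,0) = 32.7991; S(2,1) = 24.4200; S(2,2) = 18.1815
  k=3: S(3,0) = 38.0120; S(3,1) = 28.3012; S(3,2) = 21.0711; S(3,3) = 15.6881
  k=4: S(4,0) = 44.0534; S(4,1) = 32.7991; S(4,2) = 24.4200; S(4,3) = 18.1815; S(4,4) = 13.5367
Terminal payoffs V(N, i) = max(S_T - K, 0):
  V(4,0) = 16.243397; V(4,1) = 4.989146; V(4,2) = 0.000000; V(4,3) = 0.000000; V(4,4) = 0.000000
Backward induction: V(k, i) = exp(-r*dt) * [p * V(k+1, i) + (1-p) * V(k+1, i+1)].
  V(3,0) = exp(-r*dt) * [p*16.243397 + (1-p)*4.989146] = 10.228081
  V(3,1) = exp(-r*dt) * [p*4.989146 + (1-p)*0.000000] = 2.324556
  V(3,2) = exp(-r*dt) * [p*0.000000 + (1-p)*0.000000] = 0.000000
  V(3,3) = exp(-r*dt) * [p*0.000000 + (1-p)*0.000000] = 0.000000
  V(2,0) = exp(-r*dt) * [p*10.228081 + (1-p)*2.324556] = 6.004809
  V(2,1) = exp(-r*dt) * [p*2.324556 + (1-p)*0.000000] = 1.083063
  V(2,2) = exp(-r*dt) * [p*0.000000 + (1-p)*0.000000] = 0.000000
  V(1,0) = exp(-r*dt) * [p*6.004809 + (1-p)*1.083063] = 3.375201
  V(1,1) = exp(-r*dt) * [p*1.083063 + (1-p)*0.000000] = 0.504624
  V(0,0) = exp(-r*dt) * [p*3.375201 + (1-p)*0.504624] = 1.841618

Answer: Price = V(0,0) = 1.8416


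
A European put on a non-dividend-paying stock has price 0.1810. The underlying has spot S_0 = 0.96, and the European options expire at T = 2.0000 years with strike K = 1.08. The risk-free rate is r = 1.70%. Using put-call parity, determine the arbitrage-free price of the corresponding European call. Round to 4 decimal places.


Answer: Call price = 0.0971

Derivation:
Put-call parity: C - P = S_0 * exp(-qT) - K * exp(-rT).
S_0 * exp(-qT) = 0.9600 * 1.00000000 = 0.96000000
K * exp(-rT) = 1.0800 * 0.96657150 = 1.04389723
C = P + S*exp(-qT) - K*exp(-rT)
C = 0.1810 + 0.96000000 - 1.04389723 = 0.0971


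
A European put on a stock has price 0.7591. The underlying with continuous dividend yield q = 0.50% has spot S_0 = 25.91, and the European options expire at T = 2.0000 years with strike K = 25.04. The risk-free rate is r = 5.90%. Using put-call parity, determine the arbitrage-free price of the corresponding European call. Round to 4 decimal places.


Put-call parity: C - P = S_0 * exp(-qT) - K * exp(-rT).
S_0 * exp(-qT) = 25.9100 * 0.99004983 = 25.65219119
K * exp(-rT) = 25.0400 * 0.88869605 = 22.25294916
C = P + S*exp(-qT) - K*exp(-rT)
C = 0.7591 + 25.65219119 - 22.25294916 = 4.1583

Answer: Call price = 4.1583


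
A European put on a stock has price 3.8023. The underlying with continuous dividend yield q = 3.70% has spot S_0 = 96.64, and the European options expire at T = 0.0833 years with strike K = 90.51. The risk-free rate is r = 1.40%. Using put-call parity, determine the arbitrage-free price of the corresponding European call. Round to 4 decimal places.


Answer: Call price = 9.7404

Derivation:
Put-call parity: C - P = S_0 * exp(-qT) - K * exp(-rT).
S_0 * exp(-qT) = 96.6400 * 0.99692264 = 96.34260439
K * exp(-rT) = 90.5100 * 0.99883448 = 90.40450876
C = P + S*exp(-qT) - K*exp(-rT)
C = 3.8023 + 96.34260439 - 90.40450876 = 9.7404


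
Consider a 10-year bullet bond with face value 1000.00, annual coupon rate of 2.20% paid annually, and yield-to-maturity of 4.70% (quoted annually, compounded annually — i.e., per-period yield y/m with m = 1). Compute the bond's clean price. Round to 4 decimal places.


Coupon per period c = face * coupon_rate / m = 22.000000
Periods per year m = 1; per-period yield y/m = 0.047000
Number of cashflows N = 10
Cashflows (t years, CF_t, discount factor 1/(1+y/m)^(m*t), PV):
  t = 1.0000: CF_t = 22.000000, DF = 0.955110, PV = 21.012416
  t = 2.0000: CF_t = 22.000000, DF = 0.912235, PV = 20.069166
  t = 3.0000: CF_t = 22.000000, DF = 0.871284, PV = 19.168258
  t = 4.0000: CF_t = 22.000000, DF = 0.832172, PV = 18.307791
  t = 5.0000: CF_t = 22.000000, DF = 0.794816, PV = 17.485952
  t = 6.0000: CF_t = 22.000000, DF = 0.759137, PV = 16.701004
  t = 7.0000: CF_t = 22.000000, DF = 0.725059, PV = 15.951294
  t = 8.0000: CF_t = 22.000000, DF = 0.692511, PV = 15.235237
  t = 9.0000: CF_t = 22.000000, DF = 0.661424, PV = 14.551325
  t = 10.0000: CF_t = 1022.000000, DF = 0.631732, PV = 645.630560
Price P = sum_t PV_t = 804.113003

Answer: Price = 804.1130


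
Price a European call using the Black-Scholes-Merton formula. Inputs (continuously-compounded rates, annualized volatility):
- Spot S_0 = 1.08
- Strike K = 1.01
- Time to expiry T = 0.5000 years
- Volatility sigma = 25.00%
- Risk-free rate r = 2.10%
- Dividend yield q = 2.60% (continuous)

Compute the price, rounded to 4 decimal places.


Answer: Price = 0.1108

Derivation:
d1 = (ln(S/K) + (r - q + 0.5*sigma^2) * T) / (sigma * sqrt(T)) = 0.45331603
d2 = d1 - sigma * sqrt(T) = 0.27653934
exp(-rT) = 0.98955493; exp(-qT) = 0.98708414
C = S_0 * exp(-qT) * N(d1) - K * exp(-rT) * N(d2)
N(d1) = 0.67483941; N(d2) = 0.60893308
C = 1.0800 * 0.98708414 * 0.67483941 - 1.0100 * 0.98955493 * 0.60893308 = 0.1108


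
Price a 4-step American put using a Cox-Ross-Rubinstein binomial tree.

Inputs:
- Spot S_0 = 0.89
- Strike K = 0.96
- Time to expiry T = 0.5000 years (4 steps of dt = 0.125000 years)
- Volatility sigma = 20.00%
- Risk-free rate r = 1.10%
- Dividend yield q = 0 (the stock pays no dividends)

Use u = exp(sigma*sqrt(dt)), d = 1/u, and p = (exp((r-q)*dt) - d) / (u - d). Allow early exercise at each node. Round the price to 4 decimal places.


dt = T/N = 0.125000
u = exp(sigma*sqrt(dt)) = 1.073271; d = 1/u = 0.931731
p = (exp((r-q)*dt) - d) / (u - d) = 0.492051
Discount per step: exp(-r*dt) = 0.998626
Stock lattice S(k, i) with i counting down-moves:
  k=0: S(0,0) = 0.8900
  k=1: S(1,0) = 0.9552; S(1,1) = 0.8292
  k=2: S(2,0) = 1.0252; S(2,1) = 0.8900; S(2,2) = 0.7726
  k=3: S(3,0) = 1.1003; S(3,1) = 0.9552; S(3,2) = 0.8292; S(3,3) = 0.7199
  k=4: S(4,0) = 1.1809; S(4,1) = 1.0252; S(4,2) = 0.8900; S(4,3) = 0.7726; S(4,4) = 0.6707
Terminal payoffs V(N, i) = max(K - S_T, 0):
  V(4,0) = 0.000000; V(4,1) = 0.000000; V(4,2) = 0.070000; V(4,3) = 0.187370; V(4,4) = 0.289262
Backward induction: V(k, i) = exp(-r*dt) * [p * V(k+1, i) + (1-p) * V(k+1, i+1)]; then take max(V_cont, immediate exercise) for American.
  V(3,0) = exp(-r*dt) * [p*0.000000 + (1-p)*0.000000] = 0.000000; exercise = 0.000000; V(3,0) = max -> 0.000000
  V(3,1) = exp(-r*dt) * [p*0.000000 + (1-p)*0.070000] = 0.035508; exercise = 0.004789; V(3,1) = max -> 0.035508
  V(3,2) = exp(-r*dt) * [p*0.070000 + (1-p)*0.187370] = 0.129440; exercise = 0.130759; V(3,2) = max -> 0.130759
  V(3,3) = exp(-r*dt) * [p*0.187370 + (1-p)*0.289262] = 0.238797; exercise = 0.240116; V(3,3) = max -> 0.240116
  V(2,0) = exp(-r*dt) * [p*0.000000 + (1-p)*0.035508] = 0.018011; exercise = 0.000000; V(2,0) = max -> 0.018011
  V(2,1) = exp(-r*dt) * [p*0.035508 + (1-p)*0.130759] = 0.083775; exercise = 0.070000; V(2,1) = max -> 0.083775
  V(2,2) = exp(-r*dt) * [p*0.130759 + (1-p)*0.240116] = 0.186051; exercise = 0.187370; V(2,2) = max -> 0.187370
  V(1,0) = exp(-r*dt) * [p*0.018011 + (1-p)*0.083775] = 0.051345; exercise = 0.004789; V(1,0) = max -> 0.051345
  V(1,1) = exp(-r*dt) * [p*0.083775 + (1-p)*0.187370] = 0.136209; exercise = 0.130759; V(1,1) = max -> 0.136209
  V(0,0) = exp(-r*dt) * [p*0.051345 + (1-p)*0.136209] = 0.094322; exercise = 0.070000; V(0,0) = max -> 0.094322

Answer: Price = V(0,0) = 0.0943


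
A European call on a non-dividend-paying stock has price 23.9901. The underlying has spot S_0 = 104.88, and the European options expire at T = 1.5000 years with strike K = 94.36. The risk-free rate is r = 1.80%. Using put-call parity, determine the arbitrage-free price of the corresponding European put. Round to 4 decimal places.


Answer: Put price = 10.9565

Derivation:
Put-call parity: C - P = S_0 * exp(-qT) - K * exp(-rT).
S_0 * exp(-qT) = 104.8800 * 1.00000000 = 104.88000000
K * exp(-rT) = 94.3600 * 0.97336124 = 91.84636675
P = C - S*exp(-qT) + K*exp(-rT)
P = 23.9901 - 104.88000000 + 91.84636675 = 10.9565


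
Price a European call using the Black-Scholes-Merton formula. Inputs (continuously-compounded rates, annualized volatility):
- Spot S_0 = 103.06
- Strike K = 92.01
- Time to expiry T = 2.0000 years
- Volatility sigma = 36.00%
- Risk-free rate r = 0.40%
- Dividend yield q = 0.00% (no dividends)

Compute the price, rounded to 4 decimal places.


d1 = (ln(S/K) + (r - q + 0.5*sigma^2) * T) / (sigma * sqrt(T)) = 0.49303821
d2 = d1 - sigma * sqrt(T) = -0.01607867
exp(-rT) = 0.99203191; exp(-qT) = 1.00000000
C = S_0 * exp(-qT) * N(d1) - K * exp(-rT) * N(d2)
N(d1) = 0.68900721; N(d2) = 0.49358581
C = 103.0600 * 1.00000000 * 0.68900721 - 92.0100 * 0.99203191 * 0.49358581 = 25.9561

Answer: Price = 25.9561


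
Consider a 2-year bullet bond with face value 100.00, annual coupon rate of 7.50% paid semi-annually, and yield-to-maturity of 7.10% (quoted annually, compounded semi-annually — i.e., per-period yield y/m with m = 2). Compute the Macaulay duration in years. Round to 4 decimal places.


Answer: Macaulay duration = 1.8946 years

Derivation:
Coupon per period c = face * coupon_rate / m = 3.750000
Periods per year m = 2; per-period yield y/m = 0.035500
Number of cashflows N = 4
Cashflows (t years, CF_t, discount factor 1/(1+y/m)^(m*t), PV):
  t = 0.5000: CF_t = 3.750000, DF = 0.965717, PV = 3.621439
  t = 1.0000: CF_t = 3.750000, DF = 0.932609, PV = 3.497285
  t = 1.5000: CF_t = 3.750000, DF = 0.900637, PV = 3.377388
  t = 2.0000: CF_t = 103.750000, DF = 0.869760, PV = 90.237632
Price P = sum_t PV_t = 100.733745
Macaulay numerator sum_t t * PV_t:
  t * PV_t at t = 0.5000: 1.810719
  t * PV_t at t = 1.0000: 3.497285
  t * PV_t at t = 1.5000: 5.066082
  t * PV_t at t = 2.0000: 180.475265
Macaulay duration D = (sum_t t * PV_t) / P = 190.849352 / 100.733745 = 1.894592


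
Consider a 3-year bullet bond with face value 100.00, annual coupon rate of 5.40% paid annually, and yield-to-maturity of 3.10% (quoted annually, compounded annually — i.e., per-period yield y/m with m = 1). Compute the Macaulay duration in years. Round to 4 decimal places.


Answer: Macaulay duration = 2.8539 years

Derivation:
Coupon per period c = face * coupon_rate / m = 5.400000
Periods per year m = 1; per-period yield y/m = 0.031000
Number of cashflows N = 3
Cashflows (t years, CF_t, discount factor 1/(1+y/m)^(m*t), PV):
  t = 1.0000: CF_t = 5.400000, DF = 0.969932, PV = 5.237633
  t = 2.0000: CF_t = 5.400000, DF = 0.940768, PV = 5.080149
  t = 3.0000: CF_t = 105.400000, DF = 0.912481, PV = 96.175536
Price P = sum_t PV_t = 106.493318
Macaulay numerator sum_t t * PV_t:
  t * PV_t at t = 1.0000: 5.237633
  t * PV_t at t = 2.0000: 10.160298
  t * PV_t at t = 3.0000: 288.526608
Macaulay duration D = (sum_t t * PV_t) / P = 303.924539 / 106.493318 = 2.853931


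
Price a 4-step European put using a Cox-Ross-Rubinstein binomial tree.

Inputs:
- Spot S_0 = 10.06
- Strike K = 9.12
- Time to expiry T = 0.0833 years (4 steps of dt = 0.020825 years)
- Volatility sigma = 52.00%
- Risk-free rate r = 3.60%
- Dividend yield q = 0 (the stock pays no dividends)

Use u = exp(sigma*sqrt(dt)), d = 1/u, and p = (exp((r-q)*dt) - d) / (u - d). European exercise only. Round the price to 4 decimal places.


dt = T/N = 0.020825
u = exp(sigma*sqrt(dt)) = 1.077928; d = 1/u = 0.927706
p = (exp((r-q)*dt) - d) / (u - d) = 0.486241
Discount per step: exp(-r*dt) = 0.999251
Stock lattice S(k, i) with i counting down-moves:
  k=0: S(0,0) = 10.0600
  k=1: S(1,0) = 10.8440; S(1,1) = 9.3327
  k=2: S(2,0) = 11.6890; S(2,1) = 10.0600; S(2,2) = 8.6580
  k=3: S(3,0) = 12.5999; S(3,1) = 10.8440; S(3,2) = 9.3327; S(3,3) = 8.0321
  k=4: S(4,0) = 13.5818; S(4,1) = 11.6890; S(4,2) = 10.0600; S(4,3) = 8.6580; S(4,4) = 7.4514
Terminal payoffs V(N, i) = max(K - S_T, 0):
  V(4,0) = 0.000000; V(4,1) = 0.000000; V(4,2) = 0.000000; V(4,3) = 0.461979; V(4,4) = 1.668577
Backward induction: V(k, i) = exp(-r*dt) * [p * V(k+1, i) + (1-p) * V(k+1, i+1)].
  V(3,0) = exp(-r*dt) * [p*0.000000 + (1-p)*0.000000] = 0.000000
  V(3,1) = exp(-r*dt) * [p*0.000000 + (1-p)*0.000000] = 0.000000
  V(3,2) = exp(-r*dt) * [p*0.000000 + (1-p)*0.461979] = 0.237168
  V(3,3) = exp(-r*dt) * [p*0.461979 + (1-p)*1.668577] = 1.081069
  V(2,0) = exp(-r*dt) * [p*0.000000 + (1-p)*0.000000] = 0.000000
  V(2,1) = exp(-r*dt) * [p*0.000000 + (1-p)*0.237168] = 0.121756
  V(2,2) = exp(-r*dt) * [p*0.237168 + (1-p)*1.081069] = 0.670227
  V(1,0) = exp(-r*dt) * [p*0.000000 + (1-p)*0.121756] = 0.062506
  V(1,1) = exp(-r*dt) * [p*0.121756 + (1-p)*0.670227] = 0.403235
  V(0,0) = exp(-r*dt) * [p*0.062506 + (1-p)*0.403235] = 0.237381

Answer: Price = V(0,0) = 0.2374
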